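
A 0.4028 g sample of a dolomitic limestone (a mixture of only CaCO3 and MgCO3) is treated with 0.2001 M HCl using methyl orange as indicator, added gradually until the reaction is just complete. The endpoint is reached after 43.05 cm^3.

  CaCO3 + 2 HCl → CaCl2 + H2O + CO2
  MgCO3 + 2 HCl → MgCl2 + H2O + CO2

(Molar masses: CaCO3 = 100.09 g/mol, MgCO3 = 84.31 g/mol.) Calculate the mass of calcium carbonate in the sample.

n(HCl) = 0.04305 × 0.2001 = 8.614 × 10^-3 mol
Let x = n(CaCO3), y = n(MgCO3).
Titrant: 2x + 2y = 8.614 × 10^-3;  mass: 100.09x + 84.31y = 0.4028
Solving, x = 2.514 × 10^-3 mol, y = 1.794 × 10^-3 mol
mass of CaCO3 = 2.514 × 10^-3 × 100.09 = 0.2516 g

0.2516 g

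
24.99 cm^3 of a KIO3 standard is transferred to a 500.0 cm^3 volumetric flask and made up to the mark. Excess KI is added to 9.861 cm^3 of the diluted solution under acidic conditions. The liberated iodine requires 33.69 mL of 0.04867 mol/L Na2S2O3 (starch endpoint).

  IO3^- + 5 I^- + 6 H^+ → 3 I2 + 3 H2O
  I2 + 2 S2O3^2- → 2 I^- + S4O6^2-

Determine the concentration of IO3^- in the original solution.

0.5545 mol/L

n(S2O3^2-) = 0.03369 × 0.04867 = 1.640 × 10^-3 mol
n(I2) = n(S2O3^2-)/2 = 8.198 × 10^-4 mol
From the 1:3 ratio, n(IO3^-) in the aliquot = 1/3 × 8.198 × 10^-4 = 2.733 × 10^-4 mol
[IO3^-]_dilute = 2.733 × 10^-4 / 0.009861 = 0.02771 mol/L
[IO3^-]_original = 0.02771 × 500.0/24.99 = 0.5545 mol/L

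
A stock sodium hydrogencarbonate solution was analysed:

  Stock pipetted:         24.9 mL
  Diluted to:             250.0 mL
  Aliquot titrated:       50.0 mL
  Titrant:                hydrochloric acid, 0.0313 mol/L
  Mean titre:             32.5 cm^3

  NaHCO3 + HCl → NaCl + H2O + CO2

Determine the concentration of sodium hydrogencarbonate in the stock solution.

0.204 mol/L

n(HCl) = 0.0325 × 0.0313 = 1.02 × 10^-3 mol
n(NaHCO3) in the aliquot = 1.02 × 10^-3 mol (1:1 ratio)
[NaHCO3]_dilute = 1.02 × 10^-3 / 0.0500 = 0.0203 mol/L
Dilution factor = 250.0 / 24.9 = 10.04
[NaHCO3]_stock = 0.0203 × 10.04 = 0.204 mol/L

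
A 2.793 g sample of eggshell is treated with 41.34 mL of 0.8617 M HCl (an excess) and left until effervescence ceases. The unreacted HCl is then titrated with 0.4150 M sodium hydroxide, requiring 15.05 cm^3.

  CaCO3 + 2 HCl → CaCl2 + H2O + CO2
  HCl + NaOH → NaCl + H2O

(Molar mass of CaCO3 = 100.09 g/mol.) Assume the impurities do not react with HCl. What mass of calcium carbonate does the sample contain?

n(HCl) added = 0.04134 × 0.8617 = 0.03562 mol
n(NaOH) used in back-titration = 0.01505 × 0.4150 = 6.246 × 10^-3 mol
n(HCl) left over = 6.246 × 10^-3 mol (1:1 ratio)
n(HCl) consumed by analyte = 0.03562 − 6.246 × 10^-3 = 0.02938 mol
From the 1:2 ratio, n(CaCO3) = 1/2 × 0.02938 = 0.01469 mol
mass of CaCO3 = 0.01469 × 100.09 = 1.470 g

1.470 g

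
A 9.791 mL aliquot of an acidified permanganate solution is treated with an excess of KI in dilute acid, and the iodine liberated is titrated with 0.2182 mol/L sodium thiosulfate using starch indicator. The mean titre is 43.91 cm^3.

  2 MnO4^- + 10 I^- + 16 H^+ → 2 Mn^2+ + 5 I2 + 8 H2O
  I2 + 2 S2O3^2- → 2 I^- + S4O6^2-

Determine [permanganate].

n(S2O3^2-) = 0.04391 × 0.2182 = 9.581 × 10^-3 mol
n(I2) = n(S2O3^2-)/2 = 4.791 × 10^-3 mol
From the 2:5 ratio, n(MnO4^-) in the aliquot = 2/5 × 4.791 × 10^-3 = 1.916 × 10^-3 mol
[MnO4^-] = 1.916 × 10^-3 / 0.009791 = 0.1957 mol/L

0.1957 mol/L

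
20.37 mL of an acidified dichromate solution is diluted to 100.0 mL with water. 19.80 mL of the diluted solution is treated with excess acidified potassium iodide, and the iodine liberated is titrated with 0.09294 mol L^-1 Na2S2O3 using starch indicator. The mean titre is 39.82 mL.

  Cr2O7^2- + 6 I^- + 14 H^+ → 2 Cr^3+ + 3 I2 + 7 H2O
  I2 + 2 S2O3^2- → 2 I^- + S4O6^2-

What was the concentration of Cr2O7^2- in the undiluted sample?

n(S2O3^2-) = 0.03982 × 0.09294 = 3.701 × 10^-3 mol
n(I2) = n(S2O3^2-)/2 = 1.850 × 10^-3 mol
From the 1:3 ratio, n(Cr2O7^2-) in the aliquot = 1/3 × 1.850 × 10^-3 = 6.168 × 10^-4 mol
[Cr2O7^2-]_dilute = 6.168 × 10^-4 / 0.01980 = 0.03115 mol/L
[Cr2O7^2-]_original = 0.03115 × 100.0/20.37 = 0.1529 mol/L

0.1529 mol/L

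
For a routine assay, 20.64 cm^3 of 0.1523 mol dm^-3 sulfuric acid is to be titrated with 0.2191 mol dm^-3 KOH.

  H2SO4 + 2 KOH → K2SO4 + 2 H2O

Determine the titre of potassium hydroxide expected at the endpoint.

n(H2SO4) = 0.02064 L × 0.1523 mol/L = 3.143 × 10^-3 mol
From the 2:1 stoichiometry, n(KOH) = 2/1 × 3.143 × 10^-3 = 6.287 × 10^-3 mol
V(KOH) = 6.287 × 10^-3 mol / 0.2191 mol/L = 0.02869 L = 28.69 mL

28.69 mL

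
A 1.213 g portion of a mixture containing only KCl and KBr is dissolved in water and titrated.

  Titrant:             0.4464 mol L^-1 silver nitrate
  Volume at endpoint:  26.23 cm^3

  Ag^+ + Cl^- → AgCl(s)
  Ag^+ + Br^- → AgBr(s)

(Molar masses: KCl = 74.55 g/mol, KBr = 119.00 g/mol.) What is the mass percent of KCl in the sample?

n(AgNO3) = 0.02623 × 0.4464 = 0.01171 mol
Let x = n(KCl), y = n(KBr).
Titrant: 1x + 1y = 0.01171;  mass: 74.55x + 119.00y = 1.213
Solving, x = 4.058 × 10^-3 mol, y = 7.651 × 10^-3 mol
mass of KCl = 4.058 × 10^-3 × 74.55 = 0.3025 g
% KCl = 0.3025 / 1.213 × 100 = 24.94 %

24.94 %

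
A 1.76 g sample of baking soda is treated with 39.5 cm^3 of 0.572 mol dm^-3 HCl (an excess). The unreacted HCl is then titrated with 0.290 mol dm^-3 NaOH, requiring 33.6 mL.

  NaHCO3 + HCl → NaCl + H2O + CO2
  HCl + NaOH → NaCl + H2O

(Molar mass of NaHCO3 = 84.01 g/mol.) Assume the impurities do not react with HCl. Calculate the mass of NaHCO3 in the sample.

1.08 g

n(HCl) added = 0.0395 × 0.572 = 0.0226 mol
n(NaOH) used in back-titration = 0.0336 × 0.290 = 9.74 × 10^-3 mol
n(HCl) left over = 9.74 × 10^-3 mol (1:1 ratio)
n(HCl) consumed by analyte = 0.0226 − 9.74 × 10^-3 = 0.0128 mol
n(NaHCO3) = 0.0128 mol (1:1 ratio)
mass of NaHCO3 = 0.0128 × 84.01 = 1.08 g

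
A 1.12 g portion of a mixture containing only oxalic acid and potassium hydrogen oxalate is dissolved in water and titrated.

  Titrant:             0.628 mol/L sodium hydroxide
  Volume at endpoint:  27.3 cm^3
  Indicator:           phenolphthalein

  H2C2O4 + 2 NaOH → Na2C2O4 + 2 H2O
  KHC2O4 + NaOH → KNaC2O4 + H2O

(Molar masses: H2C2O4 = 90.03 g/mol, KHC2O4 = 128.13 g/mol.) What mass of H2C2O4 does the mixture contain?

0.583 g

n(NaOH) = 0.0273 × 0.628 = 0.0171 mol
Let x = n(H2C2O4), y = n(KHC2O4).
Titrant: 2x + 1y = 0.0171;  mass: 90.03x + 128.13y = 1.12
Solving, x = 6.48 × 10^-3 mol, y = 4.19 × 10^-3 mol
mass of H2C2O4 = 6.48 × 10^-3 × 90.03 = 0.583 g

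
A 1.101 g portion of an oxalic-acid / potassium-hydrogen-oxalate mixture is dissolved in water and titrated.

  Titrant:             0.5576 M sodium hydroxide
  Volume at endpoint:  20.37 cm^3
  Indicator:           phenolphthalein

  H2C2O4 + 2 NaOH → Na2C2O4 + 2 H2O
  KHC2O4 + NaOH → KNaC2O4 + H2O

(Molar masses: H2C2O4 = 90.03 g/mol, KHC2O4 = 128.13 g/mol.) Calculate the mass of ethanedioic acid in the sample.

0.1919 g

n(NaOH) = 0.02037 × 0.5576 = 0.01136 mol
Let x = n(H2C2O4), y = n(KHC2O4).
Titrant: 2x + 1y = 0.01136;  mass: 90.03x + 128.13y = 1.101
Solving, x = 2.132 × 10^-3 mol, y = 7.095 × 10^-3 mol
mass of H2C2O4 = 2.132 × 10^-3 × 90.03 = 0.1919 g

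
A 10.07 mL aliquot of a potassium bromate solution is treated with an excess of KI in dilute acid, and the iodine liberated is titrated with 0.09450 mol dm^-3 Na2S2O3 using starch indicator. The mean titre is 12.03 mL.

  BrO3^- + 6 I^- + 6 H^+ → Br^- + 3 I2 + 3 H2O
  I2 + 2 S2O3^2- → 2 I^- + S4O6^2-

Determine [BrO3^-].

0.01882 mol/L

n(S2O3^2-) = 0.01203 × 0.09450 = 1.137 × 10^-3 mol
n(I2) = n(S2O3^2-)/2 = 5.684 × 10^-4 mol
From the 1:3 ratio, n(BrO3^-) in the aliquot = 1/3 × 5.684 × 10^-4 = 1.895 × 10^-4 mol
[BrO3^-] = 1.895 × 10^-4 / 0.01007 = 0.01882 mol/L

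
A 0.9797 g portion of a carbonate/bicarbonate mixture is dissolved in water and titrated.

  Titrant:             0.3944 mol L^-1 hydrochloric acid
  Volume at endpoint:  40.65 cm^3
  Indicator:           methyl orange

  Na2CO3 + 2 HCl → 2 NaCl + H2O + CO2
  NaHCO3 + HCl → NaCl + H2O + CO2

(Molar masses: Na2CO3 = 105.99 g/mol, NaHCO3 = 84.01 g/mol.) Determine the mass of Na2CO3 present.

0.6274 g

n(HCl) = 0.04065 × 0.3944 = 0.01603 mol
Let x = n(Na2CO3), y = n(NaHCO3).
Titrant: 2x + 1y = 0.01603;  mass: 105.99x + 84.01y = 0.9797
Solving, x = 5.919 × 10^-3 mol, y = 4.194 × 10^-3 mol
mass of Na2CO3 = 5.919 × 10^-3 × 105.99 = 0.6274 g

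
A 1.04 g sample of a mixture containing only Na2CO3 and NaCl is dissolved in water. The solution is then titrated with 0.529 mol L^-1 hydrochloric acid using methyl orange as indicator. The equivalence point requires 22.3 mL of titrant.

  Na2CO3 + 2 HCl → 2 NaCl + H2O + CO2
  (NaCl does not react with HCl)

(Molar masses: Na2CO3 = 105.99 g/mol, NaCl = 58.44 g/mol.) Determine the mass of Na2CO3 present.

0.625 g

n(HCl) = 0.0223 × 0.529 = 0.0118 mol
Let x = n(Na2CO3), y = n(NaCl).
Titrant: 2x = 0.0118;  mass: 105.99x + 58.44y = 1.04
Solving, x = 5.90 × 10^-3 mol, y = 7.10 × 10^-3 mol
mass of Na2CO3 = 5.90 × 10^-3 × 105.99 = 0.625 g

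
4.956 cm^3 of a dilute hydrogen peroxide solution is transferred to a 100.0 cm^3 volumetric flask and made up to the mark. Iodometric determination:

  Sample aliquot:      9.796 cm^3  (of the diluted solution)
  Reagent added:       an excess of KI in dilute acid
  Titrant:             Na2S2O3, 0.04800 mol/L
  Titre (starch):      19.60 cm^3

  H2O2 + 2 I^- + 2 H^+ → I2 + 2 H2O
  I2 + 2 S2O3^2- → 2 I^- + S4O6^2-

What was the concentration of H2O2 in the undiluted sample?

n(S2O3^2-) = 0.01960 × 0.04800 = 9.408 × 10^-4 mol
n(I2) = n(S2O3^2-)/2 = 4.704 × 10^-4 mol
n(H2O2) in the aliquot = 4.704 × 10^-4 mol (1:1 ratio)
[H2O2]_dilute = 4.704 × 10^-4 / 0.009796 = 0.04802 mol/L
[H2O2]_original = 0.04802 × 100.0/4.956 = 0.9689 mol/L

0.9689 mol/L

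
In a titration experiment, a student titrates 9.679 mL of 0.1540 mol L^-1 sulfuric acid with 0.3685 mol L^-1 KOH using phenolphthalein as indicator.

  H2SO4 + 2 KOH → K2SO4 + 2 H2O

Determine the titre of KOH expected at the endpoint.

n(H2SO4) = 0.009679 L × 0.1540 mol/L = 1.491 × 10^-3 mol
From the 2:1 stoichiometry, n(KOH) = 2/1 × 1.491 × 10^-3 = 2.981 × 10^-3 mol
V(KOH) = 2.981 × 10^-3 mol / 0.3685 mol/L = 0.008090 L = 8.090 mL

8.090 mL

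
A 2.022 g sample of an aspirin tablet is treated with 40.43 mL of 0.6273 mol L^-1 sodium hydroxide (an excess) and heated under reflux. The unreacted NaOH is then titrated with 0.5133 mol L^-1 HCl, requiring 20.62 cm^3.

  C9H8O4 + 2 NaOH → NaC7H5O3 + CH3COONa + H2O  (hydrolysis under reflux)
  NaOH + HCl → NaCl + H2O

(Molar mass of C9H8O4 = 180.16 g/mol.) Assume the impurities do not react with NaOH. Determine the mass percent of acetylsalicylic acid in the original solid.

65.83 %

n(NaOH) added = 0.04043 × 0.6273 = 0.02536 mol
n(HCl) used in back-titration = 0.02062 × 0.5133 = 0.01058 mol
n(NaOH) left over = 0.01058 mol (1:1 ratio)
n(NaOH) consumed by analyte = 0.02536 − 0.01058 = 0.01478 mol
From the 1:2 ratio, n(C9H8O4) = 1/2 × 0.01478 = 7.389 × 10^-3 mol
mass of C9H8O4 = 7.389 × 10^-3 × 180.16 = 1.331 g
% C9H8O4 = 1.331 / 2.022 × 100 = 65.83 %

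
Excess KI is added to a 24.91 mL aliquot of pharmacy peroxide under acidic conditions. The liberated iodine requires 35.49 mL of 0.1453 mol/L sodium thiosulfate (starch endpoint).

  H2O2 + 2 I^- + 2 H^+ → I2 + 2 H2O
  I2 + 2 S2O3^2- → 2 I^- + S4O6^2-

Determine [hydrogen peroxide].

0.1035 mol/L

n(S2O3^2-) = 0.03549 × 0.1453 = 5.157 × 10^-3 mol
n(I2) = n(S2O3^2-)/2 = 2.578 × 10^-3 mol
n(H2O2) in the aliquot = 2.578 × 10^-3 mol (1:1 ratio)
[H2O2] = 2.578 × 10^-3 / 0.02491 = 0.1035 mol/L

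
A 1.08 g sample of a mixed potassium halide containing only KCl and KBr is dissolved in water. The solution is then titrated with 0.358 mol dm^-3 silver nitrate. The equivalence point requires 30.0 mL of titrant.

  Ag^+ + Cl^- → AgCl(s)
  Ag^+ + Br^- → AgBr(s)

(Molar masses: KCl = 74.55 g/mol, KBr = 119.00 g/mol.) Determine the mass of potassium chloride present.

0.332 g

n(AgNO3) = 0.0300 × 0.358 = 0.0107 mol
Let x = n(KCl), y = n(KBr).
Titrant: 1x + 1y = 0.0107;  mass: 74.55x + 119.00y = 1.08
Solving, x = 4.46 × 10^-3 mol, y = 6.28 × 10^-3 mol
mass of KCl = 4.46 × 10^-3 × 74.55 = 0.332 g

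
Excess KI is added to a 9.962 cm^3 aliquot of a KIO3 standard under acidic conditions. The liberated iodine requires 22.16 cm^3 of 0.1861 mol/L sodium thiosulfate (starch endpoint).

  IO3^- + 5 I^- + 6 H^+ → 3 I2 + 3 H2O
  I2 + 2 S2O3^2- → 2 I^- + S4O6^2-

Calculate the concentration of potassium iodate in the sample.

0.06900 mol/L

n(S2O3^2-) = 0.02216 × 0.1861 = 4.124 × 10^-3 mol
n(I2) = n(S2O3^2-)/2 = 2.062 × 10^-3 mol
From the 1:3 ratio, n(IO3^-) in the aliquot = 1/3 × 2.062 × 10^-3 = 6.873 × 10^-4 mol
[IO3^-] = 6.873 × 10^-4 / 0.009962 = 0.06900 mol/L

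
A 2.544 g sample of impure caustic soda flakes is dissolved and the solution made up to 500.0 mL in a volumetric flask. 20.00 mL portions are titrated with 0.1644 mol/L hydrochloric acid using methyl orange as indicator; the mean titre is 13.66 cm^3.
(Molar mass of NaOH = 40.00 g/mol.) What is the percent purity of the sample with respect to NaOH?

88.27 %

NaOH + HCl → NaCl + H2O
n(HCl) per titration = 0.01366 × 0.1644 = 2.246 × 10^-3 mol
n(NaOH) in each aliquot = 2.246 × 10^-3 mol (1:1 ratio)
n(NaOH) in the whole flask = 2.246 × 10^-3 × 500.0/20.00 = 0.05614 mol
mass of NaOH = 0.05614 × 40.00 = 2.246 g
% NaOH = 2.246 / 2.544 × 100 = 88.27 %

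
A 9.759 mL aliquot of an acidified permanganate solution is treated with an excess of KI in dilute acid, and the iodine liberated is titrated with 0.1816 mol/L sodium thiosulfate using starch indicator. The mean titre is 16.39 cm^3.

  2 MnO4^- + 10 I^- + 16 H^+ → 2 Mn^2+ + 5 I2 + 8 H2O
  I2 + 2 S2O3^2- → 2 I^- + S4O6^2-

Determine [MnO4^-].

n(S2O3^2-) = 0.01639 × 0.1816 = 2.976 × 10^-3 mol
n(I2) = n(S2O3^2-)/2 = 1.488 × 10^-3 mol
From the 2:5 ratio, n(MnO4^-) in the aliquot = 2/5 × 1.488 × 10^-3 = 5.953 × 10^-4 mol
[MnO4^-] = 5.953 × 10^-4 / 0.009759 = 0.06100 mol/L

0.06100 mol/L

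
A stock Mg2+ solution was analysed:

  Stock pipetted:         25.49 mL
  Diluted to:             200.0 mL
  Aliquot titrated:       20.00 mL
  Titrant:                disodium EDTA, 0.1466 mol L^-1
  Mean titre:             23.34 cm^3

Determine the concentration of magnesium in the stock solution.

1.342 mol/L

Mg^2+ + EDTA^4- → [Mg(EDTA)]^2-
n(EDTA) = 0.02334 × 0.1466 = 3.422 × 10^-3 mol
n(Mg2+) in the aliquot = 3.422 × 10^-3 mol (1:1 ratio)
[Mg2+]_dilute = 3.422 × 10^-3 / 0.02000 = 0.1711 mol/L
Dilution factor = 200.0 / 25.49 = 7.846
[Mg2+]_stock = 0.1711 × 7.846 = 1.342 mol/L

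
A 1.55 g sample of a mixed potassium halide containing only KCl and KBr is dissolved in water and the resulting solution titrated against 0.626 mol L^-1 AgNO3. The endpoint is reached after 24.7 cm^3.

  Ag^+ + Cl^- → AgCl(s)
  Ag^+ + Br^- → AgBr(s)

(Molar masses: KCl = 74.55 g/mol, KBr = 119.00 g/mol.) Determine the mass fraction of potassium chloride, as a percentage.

31.4 %

n(AgNO3) = 0.0247 × 0.626 = 0.0155 mol
Let x = n(KCl), y = n(KBr).
Titrant: 1x + 1y = 0.0155;  mass: 74.55x + 119.00y = 1.55
Solving, x = 6.52 × 10^-3 mol, y = 8.94 × 10^-3 mol
mass of KCl = 6.52 × 10^-3 × 74.55 = 0.486 g
% KCl = 0.486 / 1.55 × 100 = 31.4 %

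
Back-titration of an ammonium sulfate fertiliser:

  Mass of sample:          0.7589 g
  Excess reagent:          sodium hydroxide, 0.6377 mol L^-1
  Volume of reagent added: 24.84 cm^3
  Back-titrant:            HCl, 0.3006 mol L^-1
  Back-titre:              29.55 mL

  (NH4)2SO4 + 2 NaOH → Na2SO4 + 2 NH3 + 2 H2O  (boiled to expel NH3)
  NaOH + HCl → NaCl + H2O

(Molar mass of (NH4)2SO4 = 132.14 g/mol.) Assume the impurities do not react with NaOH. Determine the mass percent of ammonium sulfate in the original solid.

n(NaOH) added = 0.02484 × 0.6377 = 0.01584 mol
n(HCl) used in back-titration = 0.02955 × 0.3006 = 8.883 × 10^-3 mol
n(NaOH) left over = 8.883 × 10^-3 mol (1:1 ratio)
n(NaOH) consumed by analyte = 0.01584 − 8.883 × 10^-3 = 6.958 × 10^-3 mol
From the 1:2 ratio, n((NH4)2SO4) = 1/2 × 6.958 × 10^-3 = 3.479 × 10^-3 mol
mass of (NH4)2SO4 = 3.479 × 10^-3 × 132.14 = 0.4597 g
% (NH4)2SO4 = 0.4597 / 0.7589 × 100 = 60.57 %

60.57 %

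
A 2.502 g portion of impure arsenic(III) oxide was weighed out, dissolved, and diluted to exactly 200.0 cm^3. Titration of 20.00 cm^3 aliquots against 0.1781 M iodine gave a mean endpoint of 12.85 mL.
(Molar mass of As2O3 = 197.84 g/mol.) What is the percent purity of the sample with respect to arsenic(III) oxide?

As2O3 + 2 I2 + 2 H2O → As2O5 + 4 HI
n(I2) per titration = 0.01285 × 0.1781 = 2.289 × 10^-3 mol
From the 1:2 ratio, n(As2O3) in each aliquot = 1/2 × 2.289 × 10^-3 = 1.144 × 10^-3 mol
n(As2O3) in the whole flask = 1.144 × 10^-3 × 200.0/20.00 = 0.01144 mol
mass of As2O3 = 0.01144 × 197.84 = 2.264 g
% As2O3 = 2.264 / 2.502 × 100 = 90.48 %

90.48 %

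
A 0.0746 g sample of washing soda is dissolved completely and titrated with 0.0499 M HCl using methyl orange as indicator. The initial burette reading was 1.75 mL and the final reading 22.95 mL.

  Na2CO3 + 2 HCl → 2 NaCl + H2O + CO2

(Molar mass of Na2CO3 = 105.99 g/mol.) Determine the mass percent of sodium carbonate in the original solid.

75.2 %

n(HCl) = 0.0212 L × 0.0499 mol/L = 1.06 × 10^-3 mol
From the 1:2 ratio, n(Na2CO3) = 1/2 × 1.06 × 10^-3 = 5.29 × 10^-4 mol
mass of Na2CO3 = 5.29 × 10^-4 × 105.99 g/mol = 0.0561 g
% Na2CO3 = 0.0561 / 0.0746 × 100 = 75.2 %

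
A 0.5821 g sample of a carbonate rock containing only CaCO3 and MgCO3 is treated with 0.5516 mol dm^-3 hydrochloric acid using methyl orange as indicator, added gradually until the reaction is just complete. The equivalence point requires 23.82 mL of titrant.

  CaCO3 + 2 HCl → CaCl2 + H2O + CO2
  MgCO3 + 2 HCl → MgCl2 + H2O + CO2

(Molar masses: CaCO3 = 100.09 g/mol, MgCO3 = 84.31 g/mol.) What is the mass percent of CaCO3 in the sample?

30.75 %

n(HCl) = 0.02382 × 0.5516 = 0.01314 mol
Let x = n(CaCO3), y = n(MgCO3).
Titrant: 2x + 2y = 0.01314;  mass: 100.09x + 84.31y = 0.5821
Solving, x = 1.788 × 10^-3 mol, y = 4.781 × 10^-3 mol
mass of CaCO3 = 1.788 × 10^-3 × 100.09 = 0.1790 g
% CaCO3 = 0.1790 / 0.5821 × 100 = 30.75 %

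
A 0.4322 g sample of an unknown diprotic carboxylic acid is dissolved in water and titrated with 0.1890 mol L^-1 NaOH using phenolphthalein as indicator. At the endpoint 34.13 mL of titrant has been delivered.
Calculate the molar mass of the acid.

134.0 g/mol

n(NaOH) = 0.03413 L × 0.1890 mol/L = 6.451 × 10^-3 mol
From the 1:2 ratio, n(H2A) = 1/2 × 6.451 × 10^-3 = 3.225 × 10^-3 mol
M = m / n = 0.4322 g / 3.225 × 10^-3 mol = 134.0 g/mol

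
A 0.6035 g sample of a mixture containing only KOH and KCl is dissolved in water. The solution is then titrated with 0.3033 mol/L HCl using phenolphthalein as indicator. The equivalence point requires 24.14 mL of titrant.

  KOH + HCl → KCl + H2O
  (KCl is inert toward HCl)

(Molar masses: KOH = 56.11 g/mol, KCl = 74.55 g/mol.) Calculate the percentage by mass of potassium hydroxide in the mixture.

n(HCl) = 0.02414 × 0.3033 = 7.322 × 10^-3 mol
Let x = n(KOH), y = n(KCl).
Titrant: 1x = 7.322 × 10^-3;  mass: 56.11x + 74.55y = 0.6035
Solving, x = 7.322 × 10^-3 mol, y = 2.585 × 10^-3 mol
mass of KOH = 7.322 × 10^-3 × 56.11 = 0.4108 g
% KOH = 0.4108 / 0.6035 × 100 = 68.07 %

68.07 %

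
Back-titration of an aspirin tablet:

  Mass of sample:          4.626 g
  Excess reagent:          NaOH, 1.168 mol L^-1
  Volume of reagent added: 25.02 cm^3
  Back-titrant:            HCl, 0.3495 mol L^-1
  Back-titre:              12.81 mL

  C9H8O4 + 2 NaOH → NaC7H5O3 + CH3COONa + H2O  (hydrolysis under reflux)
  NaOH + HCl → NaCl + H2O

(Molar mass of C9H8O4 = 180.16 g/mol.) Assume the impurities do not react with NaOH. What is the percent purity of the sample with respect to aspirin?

n(NaOH) added = 0.02502 × 1.168 = 0.02922 mol
n(HCl) used in back-titration = 0.01281 × 0.3495 = 4.477 × 10^-3 mol
n(NaOH) left over = 4.477 × 10^-3 mol (1:1 ratio)
n(NaOH) consumed by analyte = 0.02922 − 4.477 × 10^-3 = 0.02475 mol
From the 1:2 ratio, n(C9H8O4) = 1/2 × 0.02475 = 0.01237 mol
mass of C9H8O4 = 0.01237 × 180.16 = 2.229 g
% C9H8O4 = 2.229 / 4.626 × 100 = 48.19 %

48.19 %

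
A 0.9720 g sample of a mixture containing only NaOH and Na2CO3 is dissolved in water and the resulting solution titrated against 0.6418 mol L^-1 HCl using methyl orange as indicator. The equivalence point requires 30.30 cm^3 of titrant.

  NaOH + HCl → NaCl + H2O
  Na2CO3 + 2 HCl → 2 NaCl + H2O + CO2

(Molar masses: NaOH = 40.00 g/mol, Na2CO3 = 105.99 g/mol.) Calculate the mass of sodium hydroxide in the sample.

n(HCl) = 0.03030 × 0.6418 = 0.01945 mol
Let x = n(NaOH), y = n(Na2CO3).
Titrant: 1x + 2y = 0.01945;  mass: 40.00x + 105.99y = 0.9720
Solving, x = 4.507 × 10^-3 mol, y = 7.470 × 10^-3 mol
mass of NaOH = 4.507 × 10^-3 × 40.00 = 0.1803 g

0.1803 g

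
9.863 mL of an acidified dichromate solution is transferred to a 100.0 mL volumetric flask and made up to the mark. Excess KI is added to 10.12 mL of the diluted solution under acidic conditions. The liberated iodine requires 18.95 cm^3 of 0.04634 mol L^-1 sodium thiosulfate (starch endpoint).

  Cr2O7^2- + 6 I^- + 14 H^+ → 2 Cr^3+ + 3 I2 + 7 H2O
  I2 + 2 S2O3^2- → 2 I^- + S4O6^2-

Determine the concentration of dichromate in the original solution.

n(S2O3^2-) = 0.01895 × 0.04634 = 8.781 × 10^-4 mol
n(I2) = n(S2O3^2-)/2 = 4.391 × 10^-4 mol
From the 1:3 ratio, n(Cr2O7^2-) in the aliquot = 1/3 × 4.391 × 10^-4 = 1.464 × 10^-4 mol
[Cr2O7^2-]_dilute = 1.464 × 10^-4 / 0.01012 = 0.01446 mol/L
[Cr2O7^2-]_original = 0.01446 × 100.0/9.863 = 0.1466 mol/L

0.1466 mol/L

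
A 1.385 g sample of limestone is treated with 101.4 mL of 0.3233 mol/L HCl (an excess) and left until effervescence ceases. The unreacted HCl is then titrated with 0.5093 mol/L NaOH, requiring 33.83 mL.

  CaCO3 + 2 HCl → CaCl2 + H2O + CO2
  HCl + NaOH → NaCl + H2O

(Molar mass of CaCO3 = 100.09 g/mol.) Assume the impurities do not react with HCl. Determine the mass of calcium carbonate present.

n(HCl) added = 0.1014 × 0.3233 = 0.03278 mol
n(NaOH) used in back-titration = 0.03383 × 0.5093 = 0.01723 mol
n(HCl) left over = 0.01723 mol (1:1 ratio)
n(HCl) consumed by analyte = 0.03278 − 0.01723 = 0.01555 mol
From the 1:2 ratio, n(CaCO3) = 1/2 × 0.01555 = 7.777 × 10^-3 mol
mass of CaCO3 = 7.777 × 10^-3 × 100.09 = 0.7783 g

0.7783 g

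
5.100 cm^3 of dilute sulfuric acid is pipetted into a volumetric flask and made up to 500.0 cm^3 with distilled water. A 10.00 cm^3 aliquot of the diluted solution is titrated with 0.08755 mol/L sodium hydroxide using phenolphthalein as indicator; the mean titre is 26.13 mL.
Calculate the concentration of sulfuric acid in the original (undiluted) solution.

H2SO4 + 2 NaOH → Na2SO4 + 2 H2O
n(NaOH) = 0.02613 × 0.08755 = 2.288 × 10^-3 mol
From the 1:2 ratio, n(H2SO4) in the aliquot = 1/2 × 2.288 × 10^-3 = 1.144 × 10^-3 mol
[H2SO4]_dilute = 1.144 × 10^-3 / 0.01000 = 0.1144 mol/L
Dilution factor = 500.0 / 5.100 = 98.04
[H2SO4]_stock = 0.1144 × 98.04 = 11.21 mol/L

11.21 mol/L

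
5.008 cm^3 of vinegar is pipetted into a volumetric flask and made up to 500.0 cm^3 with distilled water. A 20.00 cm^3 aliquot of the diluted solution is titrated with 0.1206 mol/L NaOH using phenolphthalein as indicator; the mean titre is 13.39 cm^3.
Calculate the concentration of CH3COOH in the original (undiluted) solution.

8.061 mol/L

CH3COOH + NaOH → CH3COONa + H2O
n(NaOH) = 0.01339 × 0.1206 = 1.615 × 10^-3 mol
n(CH3COOH) in the aliquot = 1.615 × 10^-3 mol (1:1 ratio)
[CH3COOH]_dilute = 1.615 × 10^-3 / 0.02000 = 0.08074 mol/L
Dilution factor = 500.0 / 5.008 = 99.84
[CH3COOH]_stock = 0.08074 × 99.84 = 8.061 mol/L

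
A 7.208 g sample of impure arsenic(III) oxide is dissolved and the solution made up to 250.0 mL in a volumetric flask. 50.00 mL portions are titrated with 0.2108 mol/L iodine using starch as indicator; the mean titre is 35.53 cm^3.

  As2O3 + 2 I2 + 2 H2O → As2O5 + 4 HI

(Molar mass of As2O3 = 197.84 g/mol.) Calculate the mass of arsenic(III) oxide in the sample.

n(I2) per titration = 0.03553 × 0.2108 = 7.490 × 10^-3 mol
From the 1:2 ratio, n(As2O3) in each aliquot = 1/2 × 7.490 × 10^-3 = 3.745 × 10^-3 mol
n(As2O3) in the whole flask = 3.745 × 10^-3 × 250.0/50.00 = 0.01872 mol
mass of As2O3 = 0.01872 × 197.84 = 3.704 g

3.704 g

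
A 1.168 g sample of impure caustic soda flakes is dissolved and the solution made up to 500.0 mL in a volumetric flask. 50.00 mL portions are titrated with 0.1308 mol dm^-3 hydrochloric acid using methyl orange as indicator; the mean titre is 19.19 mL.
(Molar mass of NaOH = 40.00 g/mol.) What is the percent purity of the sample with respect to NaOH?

NaOH + HCl → NaCl + H2O
n(HCl) per titration = 0.01919 × 0.1308 = 2.510 × 10^-3 mol
n(NaOH) in each aliquot = 2.510 × 10^-3 mol (1:1 ratio)
n(NaOH) in the whole flask = 2.510 × 10^-3 × 500.0/50.00 = 0.02510 mol
mass of NaOH = 0.02510 × 40.00 = 1.004 g
% NaOH = 1.004 / 1.168 × 100 = 85.96 %

85.96 %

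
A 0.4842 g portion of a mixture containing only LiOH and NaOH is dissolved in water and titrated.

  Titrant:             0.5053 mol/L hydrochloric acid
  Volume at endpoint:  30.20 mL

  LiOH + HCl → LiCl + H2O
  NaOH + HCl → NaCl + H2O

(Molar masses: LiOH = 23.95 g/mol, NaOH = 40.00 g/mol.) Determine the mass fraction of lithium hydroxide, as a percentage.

n(HCl) = 0.03020 × 0.5053 = 0.01526 mol
Let x = n(LiOH), y = n(NaOH).
Titrant: 1x + 1y = 0.01526;  mass: 23.95x + 40.00y = 0.4842
Solving, x = 7.863 × 10^-3 mol, y = 7.397 × 10^-3 mol
mass of LiOH = 7.863 × 10^-3 × 23.95 = 0.1883 g
% LiOH = 0.1883 / 0.4842 × 100 = 38.89 %

38.89 %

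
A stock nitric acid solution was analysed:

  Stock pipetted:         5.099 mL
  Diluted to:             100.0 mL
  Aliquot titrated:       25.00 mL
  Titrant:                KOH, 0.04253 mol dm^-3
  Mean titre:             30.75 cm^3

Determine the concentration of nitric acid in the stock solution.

HNO3 + KOH → KNO3 + H2O
n(KOH) = 0.03075 × 0.04253 = 1.308 × 10^-3 mol
n(HNO3) in the aliquot = 1.308 × 10^-3 mol (1:1 ratio)
[HNO3]_dilute = 1.308 × 10^-3 / 0.02500 = 0.05231 mol/L
Dilution factor = 100.0 / 5.099 = 19.61
[HNO3]_stock = 0.05231 × 19.61 = 1.026 mol/L

1.026 mol/L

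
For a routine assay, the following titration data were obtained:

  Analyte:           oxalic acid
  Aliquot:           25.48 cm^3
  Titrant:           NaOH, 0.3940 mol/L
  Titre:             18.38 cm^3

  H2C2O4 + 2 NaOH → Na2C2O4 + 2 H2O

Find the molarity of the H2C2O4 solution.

n(NaOH) = 0.01838 L × 0.3940 mol/L = 7.242 × 10^-3 mol
From the 1:2 mole ratio, n(H2C2O4) = 1/2 × 7.242 × 10^-3 = 3.621 × 10^-3 mol
[H2C2O4] = 3.621 × 10^-3 mol / 0.02548 L = 0.1421 mol/L

0.1421 mol/L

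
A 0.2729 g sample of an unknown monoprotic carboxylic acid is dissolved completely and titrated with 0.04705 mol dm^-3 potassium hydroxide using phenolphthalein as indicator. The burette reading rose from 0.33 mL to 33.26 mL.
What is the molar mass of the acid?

n(KOH) = 0.03293 L × 0.04705 mol/L = 1.549 × 10^-3 mol
n(HA) = 1.549 × 10^-3 mol (1:1 ratio)
M = m / n = 0.2729 g / 1.549 × 10^-3 mol = 176.1 g/mol

176.1 g/mol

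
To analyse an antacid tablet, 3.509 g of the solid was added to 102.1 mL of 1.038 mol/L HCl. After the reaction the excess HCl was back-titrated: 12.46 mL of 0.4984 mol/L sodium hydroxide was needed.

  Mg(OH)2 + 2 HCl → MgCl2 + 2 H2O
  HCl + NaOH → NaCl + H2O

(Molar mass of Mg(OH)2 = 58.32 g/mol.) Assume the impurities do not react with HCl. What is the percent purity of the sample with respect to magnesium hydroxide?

n(HCl) added = 0.1021 × 1.038 = 0.1060 mol
n(NaOH) used in back-titration = 0.01246 × 0.4984 = 6.210 × 10^-3 mol
n(HCl) left over = 6.210 × 10^-3 mol (1:1 ratio)
n(HCl) consumed by analyte = 0.1060 − 6.210 × 10^-3 = 0.09977 mol
From the 1:2 ratio, n(Mg(OH)2) = 1/2 × 0.09977 = 0.04988 mol
mass of Mg(OH)2 = 0.04988 × 58.32 = 2.909 g
% Mg(OH)2 = 2.909 / 3.509 × 100 = 82.91 %

82.91 %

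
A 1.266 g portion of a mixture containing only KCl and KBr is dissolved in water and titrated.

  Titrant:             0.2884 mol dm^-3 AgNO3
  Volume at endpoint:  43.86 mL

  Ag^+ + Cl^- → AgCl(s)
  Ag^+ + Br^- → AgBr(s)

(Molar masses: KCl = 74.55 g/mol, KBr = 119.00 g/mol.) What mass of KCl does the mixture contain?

n(AgNO3) = 0.04386 × 0.2884 = 0.01265 mol
Let x = n(KCl), y = n(KBr).
Titrant: 1x + 1y = 0.01265;  mass: 74.55x + 119.00y = 1.266
Solving, x = 5.383 × 10^-3 mol, y = 7.267 × 10^-3 mol
mass of KCl = 5.383 × 10^-3 × 74.55 = 0.4013 g

0.4013 g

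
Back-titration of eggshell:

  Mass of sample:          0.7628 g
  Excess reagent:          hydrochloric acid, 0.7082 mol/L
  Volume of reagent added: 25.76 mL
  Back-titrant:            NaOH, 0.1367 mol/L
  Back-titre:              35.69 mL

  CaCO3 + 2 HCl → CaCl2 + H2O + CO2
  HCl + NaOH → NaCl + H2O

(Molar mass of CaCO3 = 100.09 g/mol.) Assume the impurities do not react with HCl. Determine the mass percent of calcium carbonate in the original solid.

87.68 %

n(HCl) added = 0.02576 × 0.7082 = 0.01824 mol
n(NaOH) used in back-titration = 0.03569 × 0.1367 = 4.879 × 10^-3 mol
n(HCl) left over = 4.879 × 10^-3 mol (1:1 ratio)
n(HCl) consumed by analyte = 0.01824 − 4.879 × 10^-3 = 0.01336 mol
From the 1:2 ratio, n(CaCO3) = 1/2 × 0.01336 = 6.682 × 10^-3 mol
mass of CaCO3 = 6.682 × 10^-3 × 100.09 = 0.6688 g
% CaCO3 = 0.6688 / 0.7628 × 100 = 87.68 %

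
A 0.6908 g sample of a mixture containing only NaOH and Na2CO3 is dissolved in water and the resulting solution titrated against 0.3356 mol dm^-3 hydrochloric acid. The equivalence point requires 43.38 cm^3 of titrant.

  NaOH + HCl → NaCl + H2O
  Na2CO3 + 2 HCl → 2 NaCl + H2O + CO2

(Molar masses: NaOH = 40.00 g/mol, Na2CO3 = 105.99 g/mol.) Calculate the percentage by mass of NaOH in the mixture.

35.97 %

n(HCl) = 0.04338 × 0.3356 = 0.01456 mol
Let x = n(NaOH), y = n(Na2CO3).
Titrant: 1x + 2y = 0.01456;  mass: 40.00x + 105.99y = 0.6908
Solving, x = 6.212 × 10^-3 mol, y = 4.173 × 10^-3 mol
mass of NaOH = 6.212 × 10^-3 × 40.00 = 0.2485 g
% NaOH = 0.2485 / 0.6908 × 100 = 35.97 %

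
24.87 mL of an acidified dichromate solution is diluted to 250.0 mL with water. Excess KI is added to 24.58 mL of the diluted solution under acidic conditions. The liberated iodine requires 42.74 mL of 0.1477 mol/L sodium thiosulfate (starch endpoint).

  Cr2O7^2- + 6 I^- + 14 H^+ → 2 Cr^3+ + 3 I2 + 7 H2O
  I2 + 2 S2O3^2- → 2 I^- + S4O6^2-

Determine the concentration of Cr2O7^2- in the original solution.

0.4303 mol/L

n(S2O3^2-) = 0.04274 × 0.1477 = 6.313 × 10^-3 mol
n(I2) = n(S2O3^2-)/2 = 3.156 × 10^-3 mol
From the 1:3 ratio, n(Cr2O7^2-) in the aliquot = 1/3 × 3.156 × 10^-3 = 1.052 × 10^-3 mol
[Cr2O7^2-]_dilute = 1.052 × 10^-3 / 0.02458 = 0.04280 mol/L
[Cr2O7^2-]_original = 0.04280 × 250.0/24.87 = 0.4303 mol/L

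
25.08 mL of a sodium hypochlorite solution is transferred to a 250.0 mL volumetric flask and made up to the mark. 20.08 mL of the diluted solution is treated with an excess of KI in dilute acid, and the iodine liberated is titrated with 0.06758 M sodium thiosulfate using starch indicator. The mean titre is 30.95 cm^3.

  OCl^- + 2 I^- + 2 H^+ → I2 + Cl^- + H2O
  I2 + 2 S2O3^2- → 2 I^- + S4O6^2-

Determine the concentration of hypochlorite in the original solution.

0.5192 M

n(S2O3^2-) = 0.03095 × 0.06758 = 2.092 × 10^-3 mol
n(I2) = n(S2O3^2-)/2 = 1.046 × 10^-3 mol
n(OCl^-) in the aliquot = 1.046 × 10^-3 mol (1:1 ratio)
[OCl^-]_dilute = 1.046 × 10^-3 / 0.02008 = 0.05208 mol/L
[OCl^-]_original = 0.05208 × 250.0/25.08 = 0.5192 mol/L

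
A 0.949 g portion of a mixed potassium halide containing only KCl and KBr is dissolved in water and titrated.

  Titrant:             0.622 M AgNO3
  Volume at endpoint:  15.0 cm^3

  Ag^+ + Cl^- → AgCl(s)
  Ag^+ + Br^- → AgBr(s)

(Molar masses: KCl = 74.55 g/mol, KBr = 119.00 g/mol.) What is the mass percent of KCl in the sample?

n(AgNO3) = 0.0150 × 0.622 = 9.33 × 10^-3 mol
Let x = n(KCl), y = n(KBr).
Titrant: 1x + 1y = 9.33 × 10^-3;  mass: 74.55x + 119.00y = 0.949
Solving, x = 3.63 × 10^-3 mol, y = 5.70 × 10^-3 mol
mass of KCl = 3.63 × 10^-3 × 74.55 = 0.270 g
% KCl = 0.270 / 0.949 × 100 = 28.5 %

28.5 %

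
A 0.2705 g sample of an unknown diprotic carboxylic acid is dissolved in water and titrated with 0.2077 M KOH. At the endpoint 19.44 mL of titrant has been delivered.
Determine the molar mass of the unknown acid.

n(KOH) = 0.01944 L × 0.2077 mol/L = 4.038 × 10^-3 mol
From the 1:2 ratio, n(H2A) = 1/2 × 4.038 × 10^-3 = 2.019 × 10^-3 mol
M = m / n = 0.2705 g / 2.019 × 10^-3 mol = 134.0 g/mol

134.0 g/mol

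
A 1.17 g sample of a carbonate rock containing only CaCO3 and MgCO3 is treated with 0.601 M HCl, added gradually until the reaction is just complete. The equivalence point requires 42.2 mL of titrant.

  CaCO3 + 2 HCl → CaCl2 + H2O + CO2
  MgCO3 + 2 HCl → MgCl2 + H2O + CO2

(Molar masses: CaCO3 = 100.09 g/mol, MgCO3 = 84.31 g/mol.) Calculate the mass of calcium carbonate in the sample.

n(HCl) = 0.0422 × 0.601 = 0.0254 mol
Let x = n(CaCO3), y = n(MgCO3).
Titrant: 2x + 2y = 0.0254;  mass: 100.09x + 84.31y = 1.17
Solving, x = 6.39 × 10^-3 mol, y = 6.29 × 10^-3 mol
mass of CaCO3 = 6.39 × 10^-3 × 100.09 = 0.640 g

0.640 g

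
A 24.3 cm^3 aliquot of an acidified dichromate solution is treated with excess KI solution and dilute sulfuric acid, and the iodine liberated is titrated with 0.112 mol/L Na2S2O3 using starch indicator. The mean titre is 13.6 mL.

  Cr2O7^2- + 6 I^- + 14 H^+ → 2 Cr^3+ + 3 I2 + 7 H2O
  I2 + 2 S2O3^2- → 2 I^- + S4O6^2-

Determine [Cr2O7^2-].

n(S2O3^2-) = 0.0136 × 0.112 = 1.52 × 10^-3 mol
n(I2) = n(S2O3^2-)/2 = 7.62 × 10^-4 mol
From the 1:3 ratio, n(Cr2O7^2-) in the aliquot = 1/3 × 7.62 × 10^-4 = 2.54 × 10^-4 mol
[Cr2O7^2-] = 2.54 × 10^-4 / 0.0243 = 0.0104 mol/L

0.0104 mol/L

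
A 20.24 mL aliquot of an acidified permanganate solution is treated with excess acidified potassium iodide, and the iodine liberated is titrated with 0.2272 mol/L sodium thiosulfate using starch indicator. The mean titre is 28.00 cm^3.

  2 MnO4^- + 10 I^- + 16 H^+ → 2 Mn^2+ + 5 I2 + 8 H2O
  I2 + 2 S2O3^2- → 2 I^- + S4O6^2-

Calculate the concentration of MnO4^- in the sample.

0.06286 mol/L

n(S2O3^2-) = 0.02800 × 0.2272 = 6.362 × 10^-3 mol
n(I2) = n(S2O3^2-)/2 = 3.181 × 10^-3 mol
From the 2:5 ratio, n(MnO4^-) in the aliquot = 2/5 × 3.181 × 10^-3 = 1.272 × 10^-3 mol
[MnO4^-] = 1.272 × 10^-3 / 0.02024 = 0.06286 mol/L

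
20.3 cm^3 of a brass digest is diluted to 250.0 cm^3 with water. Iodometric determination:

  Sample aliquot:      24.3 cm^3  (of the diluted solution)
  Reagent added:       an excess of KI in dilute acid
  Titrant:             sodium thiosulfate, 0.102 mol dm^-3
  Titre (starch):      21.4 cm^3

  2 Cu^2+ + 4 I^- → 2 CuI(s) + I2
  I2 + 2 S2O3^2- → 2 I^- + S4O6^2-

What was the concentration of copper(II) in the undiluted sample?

n(S2O3^2-) = 0.0214 × 0.102 = 2.18 × 10^-3 mol
n(I2) = n(S2O3^2-)/2 = 1.09 × 10^-3 mol
From the 2:1 ratio, n(Cu2+) in the aliquot = 2/1 × 1.09 × 10^-3 = 2.18 × 10^-3 mol
[Cu2+]_dilute = 2.18 × 10^-3 / 0.0243 = 0.0898 mol/L
[Cu2+]_original = 0.0898 × 250.0/20.3 = 1.11 mol/L

1.11 mol/L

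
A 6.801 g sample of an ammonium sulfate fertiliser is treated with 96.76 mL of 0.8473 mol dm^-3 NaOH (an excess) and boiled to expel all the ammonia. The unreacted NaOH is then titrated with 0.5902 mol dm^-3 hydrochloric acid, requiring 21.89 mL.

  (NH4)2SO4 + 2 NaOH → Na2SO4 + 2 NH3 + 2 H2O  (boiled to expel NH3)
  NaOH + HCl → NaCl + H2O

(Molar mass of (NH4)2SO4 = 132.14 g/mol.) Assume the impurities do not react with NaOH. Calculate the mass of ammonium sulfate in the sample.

4.563 g

n(NaOH) added = 0.09676 × 0.8473 = 0.08198 mol
n(HCl) used in back-titration = 0.02189 × 0.5902 = 0.01292 mol
n(NaOH) left over = 0.01292 mol (1:1 ratio)
n(NaOH) consumed by analyte = 0.08198 − 0.01292 = 0.06907 mol
From the 1:2 ratio, n((NH4)2SO4) = 1/2 × 0.06907 = 0.03453 mol
mass of (NH4)2SO4 = 0.03453 × 132.14 = 4.563 g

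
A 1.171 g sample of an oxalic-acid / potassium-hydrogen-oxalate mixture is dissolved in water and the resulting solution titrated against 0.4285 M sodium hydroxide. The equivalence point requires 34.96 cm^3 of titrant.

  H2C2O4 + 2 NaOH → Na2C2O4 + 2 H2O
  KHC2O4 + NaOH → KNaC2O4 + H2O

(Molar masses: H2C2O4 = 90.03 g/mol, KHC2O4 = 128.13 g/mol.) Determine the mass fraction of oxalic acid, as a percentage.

n(NaOH) = 0.03496 × 0.4285 = 0.01498 mol
Let x = n(H2C2O4), y = n(KHC2O4).
Titrant: 2x + 1y = 0.01498;  mass: 90.03x + 128.13y = 1.171
Solving, x = 4.502 × 10^-3 mol, y = 5.976 × 10^-3 mol
mass of H2C2O4 = 4.502 × 10^-3 × 90.03 = 0.4054 g
% H2C2O4 = 0.4054 / 1.171 × 100 = 34.62 %

34.62 %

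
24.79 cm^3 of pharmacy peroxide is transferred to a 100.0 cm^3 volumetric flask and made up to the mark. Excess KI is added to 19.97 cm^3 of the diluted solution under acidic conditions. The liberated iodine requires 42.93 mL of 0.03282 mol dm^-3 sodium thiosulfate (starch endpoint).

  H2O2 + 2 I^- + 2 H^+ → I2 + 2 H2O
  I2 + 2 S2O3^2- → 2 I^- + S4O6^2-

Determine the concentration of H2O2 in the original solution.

n(S2O3^2-) = 0.04293 × 0.03282 = 1.409 × 10^-3 mol
n(I2) = n(S2O3^2-)/2 = 7.045 × 10^-4 mol
n(H2O2) in the aliquot = 7.045 × 10^-4 mol (1:1 ratio)
[H2O2]_dilute = 7.045 × 10^-4 / 0.01997 = 0.03528 mol/L
[H2O2]_original = 0.03528 × 100.0/24.79 = 0.1423 mol/L

0.1423 mol/L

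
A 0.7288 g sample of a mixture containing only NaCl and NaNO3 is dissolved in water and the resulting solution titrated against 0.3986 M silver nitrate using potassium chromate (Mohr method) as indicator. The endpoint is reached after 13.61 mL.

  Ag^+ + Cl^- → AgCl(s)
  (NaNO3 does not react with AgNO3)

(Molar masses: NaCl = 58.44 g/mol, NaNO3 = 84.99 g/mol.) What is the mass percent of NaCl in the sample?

n(AgNO3) = 0.01361 × 0.3986 = 5.425 × 10^-3 mol
Let x = n(NaCl), y = n(NaNO3).
Titrant: 1x = 5.425 × 10^-3;  mass: 58.44x + 84.99y = 0.7288
Solving, x = 5.425 × 10^-3 mol, y = 4.845 × 10^-3 mol
mass of NaCl = 5.425 × 10^-3 × 58.44 = 0.3170 g
% NaCl = 0.3170 / 0.7288 × 100 = 43.50 %

43.50 %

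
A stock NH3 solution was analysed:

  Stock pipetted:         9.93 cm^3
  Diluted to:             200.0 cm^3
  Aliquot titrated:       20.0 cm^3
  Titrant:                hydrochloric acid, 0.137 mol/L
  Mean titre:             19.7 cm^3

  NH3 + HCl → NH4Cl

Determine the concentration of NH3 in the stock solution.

n(HCl) = 0.0197 × 0.137 = 2.70 × 10^-3 mol
n(NH3) in the aliquot = 2.70 × 10^-3 mol (1:1 ratio)
[NH3]_dilute = 2.70 × 10^-3 / 0.0200 = 0.135 mol/L
Dilution factor = 200.0 / 9.93 = 20.14
[NH3]_stock = 0.135 × 20.14 = 2.72 mol/L

2.72 mol/L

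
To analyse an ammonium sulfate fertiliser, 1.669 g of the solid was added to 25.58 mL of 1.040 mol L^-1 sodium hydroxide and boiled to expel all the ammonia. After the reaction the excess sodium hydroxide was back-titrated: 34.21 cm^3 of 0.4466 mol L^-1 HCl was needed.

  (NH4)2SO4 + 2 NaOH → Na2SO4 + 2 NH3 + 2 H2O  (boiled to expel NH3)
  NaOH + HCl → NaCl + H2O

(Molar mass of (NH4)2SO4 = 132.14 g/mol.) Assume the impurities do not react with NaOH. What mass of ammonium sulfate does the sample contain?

0.7482 g

n(NaOH) added = 0.02558 × 1.040 = 0.02660 mol
n(HCl) used in back-titration = 0.03421 × 0.4466 = 0.01528 mol
n(NaOH) left over = 0.01528 mol (1:1 ratio)
n(NaOH) consumed by analyte = 0.02660 − 0.01528 = 0.01133 mol
From the 1:2 ratio, n((NH4)2SO4) = 1/2 × 0.01133 = 5.663 × 10^-3 mol
mass of (NH4)2SO4 = 5.663 × 10^-3 × 132.14 = 0.7482 g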